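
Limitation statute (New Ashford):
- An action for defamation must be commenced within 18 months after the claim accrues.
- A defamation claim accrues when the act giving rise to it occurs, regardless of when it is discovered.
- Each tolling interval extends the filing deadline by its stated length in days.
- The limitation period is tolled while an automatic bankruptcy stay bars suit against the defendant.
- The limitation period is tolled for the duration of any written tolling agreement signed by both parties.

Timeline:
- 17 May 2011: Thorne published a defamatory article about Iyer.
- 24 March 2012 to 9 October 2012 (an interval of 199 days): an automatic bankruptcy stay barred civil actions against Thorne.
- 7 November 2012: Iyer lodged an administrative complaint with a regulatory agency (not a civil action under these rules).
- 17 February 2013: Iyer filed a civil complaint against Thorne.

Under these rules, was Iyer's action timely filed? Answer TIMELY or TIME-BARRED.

TIMELY

The claim accrued on 17 May 2011, the date of the act.
18 months from 17 May 2011 is 17 November 2012.
Because the automatic bankruptcy stay ran from 24 March 2012 to 9 October 2012, the deadline is extended by 199 days to 4 June 2013.
None of the other events listed affects the running of the period under the stated rules.
The 17 February 2013 filing precedes the 4 June 2013 deadline; the claim is timely.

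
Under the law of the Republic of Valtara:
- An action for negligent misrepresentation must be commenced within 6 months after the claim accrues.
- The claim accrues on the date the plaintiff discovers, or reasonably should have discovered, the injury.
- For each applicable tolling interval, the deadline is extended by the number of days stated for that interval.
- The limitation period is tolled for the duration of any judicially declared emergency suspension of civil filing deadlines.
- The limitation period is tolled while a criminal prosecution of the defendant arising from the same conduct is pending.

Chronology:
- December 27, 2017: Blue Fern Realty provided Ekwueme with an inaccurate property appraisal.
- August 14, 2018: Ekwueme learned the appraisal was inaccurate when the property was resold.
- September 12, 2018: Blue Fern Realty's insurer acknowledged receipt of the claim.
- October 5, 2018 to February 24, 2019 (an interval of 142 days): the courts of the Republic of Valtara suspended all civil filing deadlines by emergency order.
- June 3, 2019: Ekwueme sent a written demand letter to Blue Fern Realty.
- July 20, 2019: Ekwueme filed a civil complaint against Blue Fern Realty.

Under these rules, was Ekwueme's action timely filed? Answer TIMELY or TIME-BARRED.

Under the discovery rule, the claim accrued on August 14, 2018, when Ekwueme discovered the injury — not on the December 27, 2017 date of the underlying act.
The untolled deadline — 6 months after August 14, 2018 — is February 14, 2019.
The emergency suspension of filing deadlines from October 5, 2018 to February 24, 2019 tolled the period for 142 days, extending the deadline to July 6, 2019.
Nothing else in the chronology tolls or restarts the period.
The July 20, 2019 filing falls after the July 6, 2019 deadline; the claim is time-barred.

TIME-BARRED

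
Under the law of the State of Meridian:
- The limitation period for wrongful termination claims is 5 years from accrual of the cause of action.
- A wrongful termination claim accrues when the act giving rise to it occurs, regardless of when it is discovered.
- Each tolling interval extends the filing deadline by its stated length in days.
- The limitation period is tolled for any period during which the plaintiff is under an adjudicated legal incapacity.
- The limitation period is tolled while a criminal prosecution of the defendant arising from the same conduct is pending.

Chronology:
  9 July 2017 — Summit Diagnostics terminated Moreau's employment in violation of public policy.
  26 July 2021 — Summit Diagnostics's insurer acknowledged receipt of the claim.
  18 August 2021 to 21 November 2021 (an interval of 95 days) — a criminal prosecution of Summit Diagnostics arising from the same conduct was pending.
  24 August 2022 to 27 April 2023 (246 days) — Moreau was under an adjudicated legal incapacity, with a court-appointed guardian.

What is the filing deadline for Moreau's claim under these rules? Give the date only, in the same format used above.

15 June 2023

The limitation period began to run on 9 July 2017.
5 years from 9 July 2017 is 9 July 2022.
The pending criminal prosecution from 18 August 2021 to 21 November 2021 tolled the period for 95 days, extending the deadline to 12 October 2022.
The plaintiff's legal incapacity from 24 August 2022 to 27 April 2023 tolled the period for 246 days, extending the deadline to 15 June 2023.
Nothing else in the chronology tolls or restarts the period.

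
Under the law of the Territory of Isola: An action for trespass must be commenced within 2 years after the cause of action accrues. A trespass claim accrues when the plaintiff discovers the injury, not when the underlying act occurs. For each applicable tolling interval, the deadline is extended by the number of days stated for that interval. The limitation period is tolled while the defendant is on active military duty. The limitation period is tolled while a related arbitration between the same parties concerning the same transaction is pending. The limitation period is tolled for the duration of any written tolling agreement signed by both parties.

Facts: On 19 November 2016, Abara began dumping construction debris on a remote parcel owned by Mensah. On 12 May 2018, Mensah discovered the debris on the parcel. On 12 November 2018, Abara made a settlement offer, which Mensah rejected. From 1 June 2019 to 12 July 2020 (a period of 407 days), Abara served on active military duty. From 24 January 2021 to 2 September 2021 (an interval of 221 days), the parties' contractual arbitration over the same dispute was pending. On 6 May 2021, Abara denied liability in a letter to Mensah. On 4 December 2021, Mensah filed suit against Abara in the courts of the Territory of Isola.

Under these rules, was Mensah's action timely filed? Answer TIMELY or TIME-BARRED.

TIMELY

Accrual is tied to discovery, so the period began on 12 May 2018 rather than on 19 November 2016 when the act occurred.
2 years from 12 May 2018 is 12 May 2020.
Because the defendant's active military service ran from 1 June 2019 to 12 July 2020, the deadline is extended by 407 days to 23 June 2021.
The period was tolled for 221 days by the pending related arbitration (24 January 2021 to 2 September 2021), pushing the deadline to 30 January 2022.
Nothing else in the chronology tolls or restarts the period.
The 4 December 2021 filing precedes the 30 January 2022 deadline; the claim is timely.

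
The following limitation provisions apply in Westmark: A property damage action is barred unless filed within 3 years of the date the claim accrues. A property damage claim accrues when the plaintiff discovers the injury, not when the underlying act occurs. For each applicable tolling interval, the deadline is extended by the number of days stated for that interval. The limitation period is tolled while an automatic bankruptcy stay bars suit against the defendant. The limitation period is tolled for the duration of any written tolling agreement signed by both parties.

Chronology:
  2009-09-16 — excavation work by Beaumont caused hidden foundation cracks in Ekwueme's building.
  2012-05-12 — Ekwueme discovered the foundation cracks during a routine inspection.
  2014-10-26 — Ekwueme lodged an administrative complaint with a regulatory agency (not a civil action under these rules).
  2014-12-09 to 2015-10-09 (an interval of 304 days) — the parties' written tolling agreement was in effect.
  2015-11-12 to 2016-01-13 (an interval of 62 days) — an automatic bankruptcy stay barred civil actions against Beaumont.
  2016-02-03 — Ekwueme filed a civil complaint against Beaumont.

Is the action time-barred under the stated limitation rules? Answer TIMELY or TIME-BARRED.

TIMELY

The claim did not accrue until Ekwueme discovered the injury on 2012-05-12; the 2009-09-16 act date does not start the clock under the stated rule.
Adding the 3 years base period to 2012-05-12 gives a deadline of 2015-05-12, before any tolling.
The written tolling agreement from 2014-12-09 to 2015-10-09 tolled the period for 304 days, extending the deadline to 2016-03-11.
Because the automatic bankruptcy stay ran from 2015-11-12 to 2016-01-13, the deadline is extended by 62 days to 2016-05-12.
The other events in the timeline have no effect on the limitation period under the stated rules.
Ekwueme filed on 2016-02-03, before the 2016-05-12 deadline, so the action is timely.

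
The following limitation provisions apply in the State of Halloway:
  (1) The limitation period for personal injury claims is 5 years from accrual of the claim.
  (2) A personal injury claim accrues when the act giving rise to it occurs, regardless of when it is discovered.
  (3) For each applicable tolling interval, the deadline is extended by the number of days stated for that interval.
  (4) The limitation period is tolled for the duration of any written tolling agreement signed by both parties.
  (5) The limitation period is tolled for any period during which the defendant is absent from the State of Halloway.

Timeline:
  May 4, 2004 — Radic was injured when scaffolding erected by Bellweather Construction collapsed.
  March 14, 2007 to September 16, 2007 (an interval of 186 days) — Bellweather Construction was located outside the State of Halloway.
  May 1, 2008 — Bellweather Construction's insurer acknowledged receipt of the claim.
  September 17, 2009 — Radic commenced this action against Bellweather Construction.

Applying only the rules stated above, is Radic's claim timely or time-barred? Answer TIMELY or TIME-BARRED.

TIMELY

The claim accrued on May 4, 2004, the date of the act.
The untolled deadline — 5 years after May 4, 2004 — is May 4, 2009.
The defendant's absence from the jurisdiction from March 14, 2007 to September 16, 2007 tolled the period for 186 days, extending the deadline to November 6, 2009.
The other events in the timeline have no effect on the limitation period under the stated rules.
Filing on September 17, 2009 beat the November 6, 2009 deadline — the action is timely.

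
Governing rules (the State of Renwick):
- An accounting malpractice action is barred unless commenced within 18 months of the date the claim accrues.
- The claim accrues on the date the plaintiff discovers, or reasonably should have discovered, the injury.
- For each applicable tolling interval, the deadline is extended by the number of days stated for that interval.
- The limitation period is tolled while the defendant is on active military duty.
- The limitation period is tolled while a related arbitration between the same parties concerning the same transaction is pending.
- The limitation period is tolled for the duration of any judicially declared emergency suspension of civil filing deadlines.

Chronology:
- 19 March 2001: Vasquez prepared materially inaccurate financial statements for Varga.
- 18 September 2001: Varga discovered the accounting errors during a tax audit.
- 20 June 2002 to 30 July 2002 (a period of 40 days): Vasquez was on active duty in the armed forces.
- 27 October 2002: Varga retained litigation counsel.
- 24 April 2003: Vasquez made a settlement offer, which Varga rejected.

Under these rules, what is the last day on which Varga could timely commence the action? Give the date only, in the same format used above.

The claim did not accrue until Varga discovered the injury on 18 September 2001; the 19 March 2001 act date does not start the clock under the stated rule.
Adding the 18 months base period to 18 September 2001 gives a deadline of 18 March 2003, before any tolling.
The period was tolled for 40 days by the defendant's active military service (20 June 2002 to 30 July 2002), pushing the deadline to 27 April 2003.
None of the other events listed affects the running of the period under the stated rules.

27 April 2003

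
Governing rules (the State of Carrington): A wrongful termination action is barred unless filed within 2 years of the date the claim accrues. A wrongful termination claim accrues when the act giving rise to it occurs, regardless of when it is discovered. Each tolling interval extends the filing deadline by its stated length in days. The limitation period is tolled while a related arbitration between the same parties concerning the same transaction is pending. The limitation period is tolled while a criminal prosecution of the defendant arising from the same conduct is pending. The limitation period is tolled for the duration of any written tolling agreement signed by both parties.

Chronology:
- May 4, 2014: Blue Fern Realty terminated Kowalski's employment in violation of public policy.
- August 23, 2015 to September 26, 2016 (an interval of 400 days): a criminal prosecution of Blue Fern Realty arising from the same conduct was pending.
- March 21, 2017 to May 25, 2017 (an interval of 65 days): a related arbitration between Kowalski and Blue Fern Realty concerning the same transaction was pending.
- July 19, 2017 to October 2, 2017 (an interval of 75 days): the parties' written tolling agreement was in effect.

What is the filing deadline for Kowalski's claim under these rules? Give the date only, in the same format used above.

October 26, 2017

The claim accrued on May 4, 2014, when the wrongful act occurred.
The untolled deadline — 2 years after May 4, 2014 — is May 4, 2016.
The period was tolled for 400 days by the pending criminal prosecution (August 23, 2015 to September 26, 2016), pushing the deadline to June 8, 2017.
The period was tolled for 65 days by the pending related arbitration (March 21, 2017 to May 25, 2017), pushing the deadline to August 12, 2017.
Because the written tolling agreement ran from July 19, 2017 to October 2, 2017, the deadline is extended by 75 days to October 26, 2017.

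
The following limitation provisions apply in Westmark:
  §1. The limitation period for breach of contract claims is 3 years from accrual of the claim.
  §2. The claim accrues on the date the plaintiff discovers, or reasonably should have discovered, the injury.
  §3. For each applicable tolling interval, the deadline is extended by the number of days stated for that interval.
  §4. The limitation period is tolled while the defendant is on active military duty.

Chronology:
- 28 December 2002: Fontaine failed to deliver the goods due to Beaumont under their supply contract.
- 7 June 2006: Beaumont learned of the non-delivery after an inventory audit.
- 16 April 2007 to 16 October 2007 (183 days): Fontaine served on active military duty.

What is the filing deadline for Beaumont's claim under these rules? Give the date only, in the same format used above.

7 December 2009

The claim did not accrue until Beaumont discovered the injury on 7 June 2006; the 28 December 2002 act date does not start the clock under the stated rule.
The untolled deadline — 3 years after 7 June 2006 — is 7 June 2009.
The defendant's active military service from 16 April 2007 to 16 October 2007 tolled the period for 183 days, extending the deadline to 7 December 2009.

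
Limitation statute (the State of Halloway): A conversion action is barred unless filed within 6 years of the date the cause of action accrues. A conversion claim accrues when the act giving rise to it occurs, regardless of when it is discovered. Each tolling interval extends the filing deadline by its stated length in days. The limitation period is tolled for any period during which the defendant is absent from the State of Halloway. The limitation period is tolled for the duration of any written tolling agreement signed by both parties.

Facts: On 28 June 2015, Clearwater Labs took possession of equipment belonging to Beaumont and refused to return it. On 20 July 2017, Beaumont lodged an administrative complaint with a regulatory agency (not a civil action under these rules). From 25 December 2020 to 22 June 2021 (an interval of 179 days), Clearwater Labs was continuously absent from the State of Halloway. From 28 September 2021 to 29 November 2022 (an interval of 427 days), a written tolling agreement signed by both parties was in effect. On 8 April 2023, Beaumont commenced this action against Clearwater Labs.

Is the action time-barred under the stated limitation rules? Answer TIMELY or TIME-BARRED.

TIME-BARRED

The limitation period began to run on 28 June 2015.
6 years from 28 June 2015 is 28 June 2021.
The defendant's absence from the jurisdiction from 25 December 2020 to 22 June 2021 tolled the period for 179 days, extending the deadline to 24 December 2021.
The period was tolled for 427 days by the written tolling agreement (28 September 2021 to 29 November 2022), pushing the deadline to 24 February 2023.
The other events in the timeline have no effect on the limitation period under the stated rules.
The 8 April 2023 filing falls after the 24 February 2023 deadline; the claim is time-barred.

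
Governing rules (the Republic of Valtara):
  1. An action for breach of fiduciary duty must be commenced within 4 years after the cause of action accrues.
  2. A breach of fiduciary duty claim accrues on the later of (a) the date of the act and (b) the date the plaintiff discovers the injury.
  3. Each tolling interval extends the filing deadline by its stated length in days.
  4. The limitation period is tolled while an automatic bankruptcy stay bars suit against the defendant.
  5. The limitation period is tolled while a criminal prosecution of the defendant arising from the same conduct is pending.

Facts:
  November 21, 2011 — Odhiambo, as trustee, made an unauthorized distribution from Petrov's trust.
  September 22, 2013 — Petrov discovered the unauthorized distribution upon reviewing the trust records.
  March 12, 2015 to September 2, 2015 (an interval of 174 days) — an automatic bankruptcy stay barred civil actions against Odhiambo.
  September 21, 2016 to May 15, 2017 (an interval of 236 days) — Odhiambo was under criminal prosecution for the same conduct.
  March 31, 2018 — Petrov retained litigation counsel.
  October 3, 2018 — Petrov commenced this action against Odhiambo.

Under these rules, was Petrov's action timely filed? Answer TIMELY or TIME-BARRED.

TIMELY

Because discovery on September 22, 2013 post-dates the November 21, 2011 act, accrual under the later-of rule falls on September 22, 2013.
4 years from September 22, 2013 is September 22, 2017.
Because the automatic bankruptcy stay ran from March 12, 2015 to September 2, 2015, the deadline is extended by 174 days to March 15, 2018.
Because the pending criminal prosecution ran from September 21, 2016 to May 15, 2017, the deadline is extended by 236 days to November 6, 2018.
None of the other events listed affects the running of the period under the stated rules.
The October 3, 2018 filing precedes the November 6, 2018 deadline; the claim is timely.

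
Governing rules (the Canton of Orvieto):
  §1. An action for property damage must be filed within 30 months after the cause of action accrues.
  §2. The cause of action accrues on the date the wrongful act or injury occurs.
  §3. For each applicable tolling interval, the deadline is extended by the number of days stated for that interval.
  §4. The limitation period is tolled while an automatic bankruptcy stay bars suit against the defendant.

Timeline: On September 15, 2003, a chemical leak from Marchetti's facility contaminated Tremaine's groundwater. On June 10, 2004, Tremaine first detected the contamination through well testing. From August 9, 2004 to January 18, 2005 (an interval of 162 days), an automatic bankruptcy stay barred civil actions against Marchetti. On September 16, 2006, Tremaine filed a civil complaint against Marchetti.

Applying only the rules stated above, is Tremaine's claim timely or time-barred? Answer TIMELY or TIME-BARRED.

TIME-BARRED

Because the rule ties accrual to occurrence, the claim accrued on September 15, 2003, not on the June 10, 2004 discovery date.
The untolled deadline — 30 months after September 15, 2003 — is March 15, 2006.
Because the automatic bankruptcy stay ran from August 9, 2004 to January 18, 2005, the deadline is extended by 162 days to August 24, 2006.
Filing on September 16, 2006 missed the August 24, 2006 deadline — the action is time-barred.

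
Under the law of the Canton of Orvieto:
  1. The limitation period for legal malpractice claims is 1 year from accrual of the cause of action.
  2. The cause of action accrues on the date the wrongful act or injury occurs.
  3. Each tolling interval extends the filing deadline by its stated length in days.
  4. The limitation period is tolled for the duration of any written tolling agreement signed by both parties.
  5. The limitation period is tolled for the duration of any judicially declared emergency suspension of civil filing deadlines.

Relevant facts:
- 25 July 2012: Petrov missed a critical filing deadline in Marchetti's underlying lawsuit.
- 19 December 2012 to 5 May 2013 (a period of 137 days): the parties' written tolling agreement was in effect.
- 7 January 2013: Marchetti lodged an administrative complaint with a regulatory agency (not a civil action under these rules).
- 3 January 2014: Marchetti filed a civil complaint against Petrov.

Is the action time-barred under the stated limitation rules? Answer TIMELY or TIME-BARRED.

TIME-BARRED

The cause of action accrued on 25 July 2012, the date of the act.
Adding the 1 year base period to 25 July 2012 gives a deadline of 25 July 2013, before any tolling.
Because the written tolling agreement ran from 19 December 2012 to 5 May 2013, the deadline is extended by 137 days to 9 December 2013.
None of the other events listed affects the running of the period under the stated rules.
Filing on 3 January 2014 missed the 9 December 2013 deadline — the action is time-barred.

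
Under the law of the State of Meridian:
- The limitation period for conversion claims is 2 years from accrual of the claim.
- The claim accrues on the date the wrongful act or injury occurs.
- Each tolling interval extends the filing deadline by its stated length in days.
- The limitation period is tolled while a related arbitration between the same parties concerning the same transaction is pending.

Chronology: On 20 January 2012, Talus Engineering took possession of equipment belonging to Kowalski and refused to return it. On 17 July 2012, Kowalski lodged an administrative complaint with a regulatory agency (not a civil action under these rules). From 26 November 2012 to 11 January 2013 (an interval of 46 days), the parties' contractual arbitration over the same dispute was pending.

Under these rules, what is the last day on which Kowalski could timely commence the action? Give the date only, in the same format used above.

7 March 2014

The limitation period began to run on 20 January 2012.
The untolled deadline — 2 years after 20 January 2012 — is 20 January 2014.
The period was tolled for 46 days by the pending related arbitration (26 November 2012 to 11 January 2013), pushing the deadline to 7 March 2014.
None of the other events listed affects the running of the period under the stated rules.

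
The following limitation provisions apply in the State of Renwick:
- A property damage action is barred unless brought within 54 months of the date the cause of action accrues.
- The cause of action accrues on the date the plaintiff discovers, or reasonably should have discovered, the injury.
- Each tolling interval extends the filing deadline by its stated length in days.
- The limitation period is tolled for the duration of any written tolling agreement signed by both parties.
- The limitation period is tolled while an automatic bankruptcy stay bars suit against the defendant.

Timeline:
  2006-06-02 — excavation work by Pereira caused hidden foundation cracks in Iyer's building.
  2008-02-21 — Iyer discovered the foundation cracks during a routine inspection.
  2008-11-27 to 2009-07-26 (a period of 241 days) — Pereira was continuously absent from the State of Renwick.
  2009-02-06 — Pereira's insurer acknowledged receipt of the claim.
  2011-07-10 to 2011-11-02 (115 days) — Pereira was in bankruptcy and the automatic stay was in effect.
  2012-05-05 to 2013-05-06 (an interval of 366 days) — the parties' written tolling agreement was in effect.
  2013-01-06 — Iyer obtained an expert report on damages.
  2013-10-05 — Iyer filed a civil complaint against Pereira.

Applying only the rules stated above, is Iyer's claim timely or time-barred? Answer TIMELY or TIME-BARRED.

TIMELY

Accrual is tied to discovery, so the period began on 2008-02-21 rather than on 2006-06-02 when the act occurred.
54 months from 2008-02-21 is 2012-08-21.
The automatic bankruptcy stay from 2011-07-10 to 2011-11-02 tolled the period for 115 days, extending the deadline to 2012-12-14.
The written tolling agreement from 2012-05-05 to 2013-05-06 tolled the period for 366 days, extending the deadline to 2013-12-15.
No stated provision tolls the period for the defendant's absence, so the interval from 2008-11-27 to 2009-07-26 has no effect on the deadline.
None of the other events listed affects the running of the period under the stated rules.
Iyer filed on 2013-10-05, before the 2013-12-15 deadline, so the action is timely.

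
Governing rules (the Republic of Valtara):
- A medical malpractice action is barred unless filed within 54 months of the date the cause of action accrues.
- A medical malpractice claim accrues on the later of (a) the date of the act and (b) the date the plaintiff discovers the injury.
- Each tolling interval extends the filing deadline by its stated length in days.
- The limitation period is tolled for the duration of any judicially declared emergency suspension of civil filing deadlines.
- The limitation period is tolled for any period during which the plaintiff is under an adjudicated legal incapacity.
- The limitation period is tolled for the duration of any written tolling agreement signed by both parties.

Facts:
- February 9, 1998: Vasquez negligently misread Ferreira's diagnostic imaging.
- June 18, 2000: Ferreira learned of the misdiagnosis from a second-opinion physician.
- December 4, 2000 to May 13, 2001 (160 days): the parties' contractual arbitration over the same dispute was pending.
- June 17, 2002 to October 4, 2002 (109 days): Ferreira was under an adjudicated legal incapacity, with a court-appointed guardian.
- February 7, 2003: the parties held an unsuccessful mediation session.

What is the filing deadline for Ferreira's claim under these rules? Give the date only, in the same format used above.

Because discovery on June 18, 2000 post-dates the February 9, 1998 act, accrual under the later-of rule falls on June 18, 2000.
Adding the 54 months base period to June 18, 2000 gives a deadline of December 18, 2004, before any tolling.
The plaintiff's legal incapacity from June 17, 2002 to October 4, 2002 tolled the period for 109 days, extending the deadline to April 6, 2005.
Although a pending arbitration ran from December 4, 2000 to May 13, 2001, the stated rules do not make that a tolling event, so it is disregarded.
Nothing else in the chronology tolls or restarts the period.

April 6, 2005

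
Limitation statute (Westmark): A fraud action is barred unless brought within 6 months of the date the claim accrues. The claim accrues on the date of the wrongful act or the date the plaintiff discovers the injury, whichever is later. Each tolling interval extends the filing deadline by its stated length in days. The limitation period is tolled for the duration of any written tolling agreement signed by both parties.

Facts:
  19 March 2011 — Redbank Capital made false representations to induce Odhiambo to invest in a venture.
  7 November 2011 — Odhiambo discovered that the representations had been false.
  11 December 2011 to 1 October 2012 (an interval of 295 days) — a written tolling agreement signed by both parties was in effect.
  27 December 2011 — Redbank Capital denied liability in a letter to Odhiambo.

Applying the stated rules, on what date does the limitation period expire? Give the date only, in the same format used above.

26 February 2013

Taking the later of the act (19 March 2011) and discovery (7 November 2011), the claim accrued on 7 November 2011.
Adding the 6 months base period to 7 November 2011 gives a deadline of 7 May 2012, before any tolling.
The period was tolled for 295 days by the written tolling agreement (11 December 2011 to 1 October 2012), pushing the deadline to 26 February 2013.
Nothing else in the chronology tolls or restarts the period.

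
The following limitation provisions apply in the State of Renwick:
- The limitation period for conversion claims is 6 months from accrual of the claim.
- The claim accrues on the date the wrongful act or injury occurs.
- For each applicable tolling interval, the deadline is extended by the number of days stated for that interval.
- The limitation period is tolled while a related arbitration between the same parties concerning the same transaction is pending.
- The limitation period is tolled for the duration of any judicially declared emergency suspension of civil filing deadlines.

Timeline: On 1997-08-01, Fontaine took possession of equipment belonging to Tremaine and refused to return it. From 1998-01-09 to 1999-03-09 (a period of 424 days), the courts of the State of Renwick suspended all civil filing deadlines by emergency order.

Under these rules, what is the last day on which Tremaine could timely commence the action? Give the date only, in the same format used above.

1999-04-01

The claim accrued on 1997-08-01, the date of the act.
6 months from 1997-08-01 is 1998-02-01.
The emergency suspension of filing deadlines from 1998-01-09 to 1999-03-09 tolled the period for 424 days, extending the deadline to 1999-04-01.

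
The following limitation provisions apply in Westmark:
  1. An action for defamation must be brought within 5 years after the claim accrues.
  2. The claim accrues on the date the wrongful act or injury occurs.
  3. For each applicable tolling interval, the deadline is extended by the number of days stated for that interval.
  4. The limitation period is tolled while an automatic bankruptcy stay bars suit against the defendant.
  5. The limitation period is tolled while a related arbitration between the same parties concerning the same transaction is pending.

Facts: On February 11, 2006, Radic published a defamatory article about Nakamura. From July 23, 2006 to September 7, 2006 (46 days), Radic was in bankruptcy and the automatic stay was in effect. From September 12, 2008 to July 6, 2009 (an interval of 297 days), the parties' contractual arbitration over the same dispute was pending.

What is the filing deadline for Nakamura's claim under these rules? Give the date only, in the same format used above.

The limitation period began to run on February 11, 2006.
5 years from February 11, 2006 is February 11, 2011.
Because the automatic bankruptcy stay ran from July 23, 2006 to September 7, 2006, the deadline is extended by 46 days to March 29, 2011.
The pending related arbitration from September 12, 2008 to July 6, 2009 tolled the period for 297 days, extending the deadline to January 20, 2012.

January 20, 2012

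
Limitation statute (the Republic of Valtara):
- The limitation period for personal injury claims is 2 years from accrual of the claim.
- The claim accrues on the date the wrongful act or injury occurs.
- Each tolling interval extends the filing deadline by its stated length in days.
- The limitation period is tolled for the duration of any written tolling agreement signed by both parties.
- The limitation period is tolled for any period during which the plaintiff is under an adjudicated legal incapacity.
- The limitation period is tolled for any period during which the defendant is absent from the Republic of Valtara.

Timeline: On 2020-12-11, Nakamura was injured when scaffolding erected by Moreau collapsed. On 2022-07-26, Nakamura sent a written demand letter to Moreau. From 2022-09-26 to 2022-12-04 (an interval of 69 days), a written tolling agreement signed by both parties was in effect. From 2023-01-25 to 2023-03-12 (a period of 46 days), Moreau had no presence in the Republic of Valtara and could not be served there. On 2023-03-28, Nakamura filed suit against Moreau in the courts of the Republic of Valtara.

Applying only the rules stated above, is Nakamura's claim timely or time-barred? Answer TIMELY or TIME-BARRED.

The limitation period began to run on 2020-12-11.
Adding the 2 years base period to 2020-12-11 gives a deadline of 2022-12-11, before any tolling.
The period was tolled for 69 days by the written tolling agreement (2022-09-26 to 2022-12-04), pushing the deadline to 2023-02-18.
The defendant's absence from the jurisdiction from 2023-01-25 to 2023-03-12 tolled the period for 46 days, extending the deadline to 2023-04-05.
Nothing else in the chronology tolls or restarts the period.
Nakamura filed on 2023-03-28, before the 2023-04-05 deadline, so the action is timely.

TIMELY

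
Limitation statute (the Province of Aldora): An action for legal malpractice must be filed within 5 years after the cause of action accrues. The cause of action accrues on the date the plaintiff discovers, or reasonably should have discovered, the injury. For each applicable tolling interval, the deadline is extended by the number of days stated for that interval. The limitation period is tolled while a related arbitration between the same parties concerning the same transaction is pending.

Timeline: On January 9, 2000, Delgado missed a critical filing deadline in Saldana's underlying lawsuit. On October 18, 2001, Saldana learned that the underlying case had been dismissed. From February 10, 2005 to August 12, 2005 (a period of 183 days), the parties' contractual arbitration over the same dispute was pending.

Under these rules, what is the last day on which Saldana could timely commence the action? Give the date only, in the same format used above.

April 19, 2007

The claim did not accrue until Saldana discovered the injury on October 18, 2001; the January 9, 2000 act date does not start the clock under the stated rule.
5 years from October 18, 2001 is October 18, 2006.
The period was tolled for 183 days by the pending related arbitration (February 10, 2005 to August 12, 2005), pushing the deadline to April 19, 2007.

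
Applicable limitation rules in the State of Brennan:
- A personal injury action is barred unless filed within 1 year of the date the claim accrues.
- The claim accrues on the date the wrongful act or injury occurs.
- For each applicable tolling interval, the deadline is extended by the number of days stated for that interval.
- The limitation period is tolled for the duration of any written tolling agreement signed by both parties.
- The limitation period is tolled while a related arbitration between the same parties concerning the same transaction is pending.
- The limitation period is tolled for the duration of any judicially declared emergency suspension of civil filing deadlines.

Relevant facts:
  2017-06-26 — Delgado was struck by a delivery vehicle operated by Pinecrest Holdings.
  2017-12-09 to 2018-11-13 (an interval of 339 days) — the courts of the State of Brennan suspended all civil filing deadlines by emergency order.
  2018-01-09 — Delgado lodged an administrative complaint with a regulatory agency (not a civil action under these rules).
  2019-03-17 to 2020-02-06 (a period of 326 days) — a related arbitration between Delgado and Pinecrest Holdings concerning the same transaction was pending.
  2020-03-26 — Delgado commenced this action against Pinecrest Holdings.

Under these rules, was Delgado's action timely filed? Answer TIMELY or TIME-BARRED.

The claim accrued on 2017-06-26, when the wrongful act occurred.
The untolled deadline — 1 year after 2017-06-26 — is 2018-06-26.
The period was tolled for 339 days by the emergency suspension of filing deadlines (2017-12-09 to 2018-11-13), pushing the deadline to 2019-05-31.
The pending related arbitration from 2019-03-17 to 2020-02-06 tolled the period for 326 days, extending the deadline to 2020-04-21.
The other events in the timeline have no effect on the limitation period under the stated rules.
Delgado filed on 2020-03-26, before the 2020-04-21 deadline, so the action is timely.

TIMELY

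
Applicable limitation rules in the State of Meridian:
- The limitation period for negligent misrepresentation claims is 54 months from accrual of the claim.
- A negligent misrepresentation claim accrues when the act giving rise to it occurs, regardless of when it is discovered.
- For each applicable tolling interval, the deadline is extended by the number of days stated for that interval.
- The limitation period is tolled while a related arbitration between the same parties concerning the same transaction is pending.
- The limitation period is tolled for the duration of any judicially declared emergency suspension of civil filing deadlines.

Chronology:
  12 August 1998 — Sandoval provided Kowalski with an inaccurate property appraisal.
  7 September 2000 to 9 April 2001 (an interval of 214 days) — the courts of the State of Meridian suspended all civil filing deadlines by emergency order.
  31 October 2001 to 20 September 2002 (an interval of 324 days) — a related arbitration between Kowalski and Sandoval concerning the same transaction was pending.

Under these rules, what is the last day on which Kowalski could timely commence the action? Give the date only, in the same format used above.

3 August 2004

The limitation period began to run on 12 August 1998.
54 months from 12 August 1998 is 12 February 2003.
Because the emergency suspension of filing deadlines ran from 7 September 2000 to 9 April 2001, the deadline is extended by 214 days to 14 September 2003.
Because the pending related arbitration ran from 31 October 2001 to 20 September 2002, the deadline is extended by 324 days to 3 August 2004.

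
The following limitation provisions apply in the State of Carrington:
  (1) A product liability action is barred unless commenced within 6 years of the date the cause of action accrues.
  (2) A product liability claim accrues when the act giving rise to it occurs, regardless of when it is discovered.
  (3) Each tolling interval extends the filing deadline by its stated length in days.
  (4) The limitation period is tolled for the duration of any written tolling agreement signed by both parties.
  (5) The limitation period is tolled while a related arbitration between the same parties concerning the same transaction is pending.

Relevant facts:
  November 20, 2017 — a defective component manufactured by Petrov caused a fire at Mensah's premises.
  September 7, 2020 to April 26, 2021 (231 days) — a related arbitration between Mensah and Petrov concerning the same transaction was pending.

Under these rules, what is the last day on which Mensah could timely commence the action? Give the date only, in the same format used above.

The limitation period began to run on November 20, 2017.
Adding the 6 years base period to November 20, 2017 gives a deadline of November 20, 2023, before any tolling.
Because the pending related arbitration ran from September 7, 2020 to April 26, 2021, the deadline is extended by 231 days to July 8, 2024.

July 8, 2024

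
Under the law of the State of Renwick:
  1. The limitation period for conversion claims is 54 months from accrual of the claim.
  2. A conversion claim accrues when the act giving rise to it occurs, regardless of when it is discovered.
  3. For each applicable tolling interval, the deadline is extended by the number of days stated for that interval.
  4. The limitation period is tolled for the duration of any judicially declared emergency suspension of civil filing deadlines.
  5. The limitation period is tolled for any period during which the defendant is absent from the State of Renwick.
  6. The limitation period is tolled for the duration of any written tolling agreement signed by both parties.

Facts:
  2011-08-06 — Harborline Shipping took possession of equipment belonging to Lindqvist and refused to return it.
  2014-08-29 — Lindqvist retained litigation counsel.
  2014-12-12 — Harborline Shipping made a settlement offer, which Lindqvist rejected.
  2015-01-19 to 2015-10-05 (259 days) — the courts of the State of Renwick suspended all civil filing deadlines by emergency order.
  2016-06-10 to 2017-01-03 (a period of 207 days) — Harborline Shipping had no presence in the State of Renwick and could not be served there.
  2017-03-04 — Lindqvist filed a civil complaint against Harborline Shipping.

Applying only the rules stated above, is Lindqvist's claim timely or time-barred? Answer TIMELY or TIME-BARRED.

TIMELY

The claim accrued on 2011-08-06, when the wrongful act occurred.
54 months from 2011-08-06 is 2016-02-06.
The period was tolled for 259 days by the emergency suspension of filing deadlines (2015-01-19 to 2015-10-05), pushing the deadline to 2016-10-22.
Because the defendant's absence from the jurisdiction ran from 2016-06-10 to 2017-01-03, the deadline is extended by 207 days to 2017-05-17.
Nothing else in the chronology tolls or restarts the period.
Filing on 2017-03-04 beat the 2017-05-17 deadline — the action is timely.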